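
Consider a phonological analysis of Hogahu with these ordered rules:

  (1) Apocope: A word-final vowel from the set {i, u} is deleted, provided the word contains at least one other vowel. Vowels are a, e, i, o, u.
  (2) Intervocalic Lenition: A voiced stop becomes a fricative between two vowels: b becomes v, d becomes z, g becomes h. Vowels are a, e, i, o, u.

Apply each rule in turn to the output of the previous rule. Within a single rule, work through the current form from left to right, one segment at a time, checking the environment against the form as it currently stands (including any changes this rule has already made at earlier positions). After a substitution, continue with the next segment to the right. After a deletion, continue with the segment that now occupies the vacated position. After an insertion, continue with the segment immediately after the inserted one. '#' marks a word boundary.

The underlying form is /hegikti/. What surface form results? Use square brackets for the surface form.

(1) Apocope: [hegikti] → [hegikt]
(2) Intervocalic Lenition: [hegikt] → [hehikt]

[hehikt]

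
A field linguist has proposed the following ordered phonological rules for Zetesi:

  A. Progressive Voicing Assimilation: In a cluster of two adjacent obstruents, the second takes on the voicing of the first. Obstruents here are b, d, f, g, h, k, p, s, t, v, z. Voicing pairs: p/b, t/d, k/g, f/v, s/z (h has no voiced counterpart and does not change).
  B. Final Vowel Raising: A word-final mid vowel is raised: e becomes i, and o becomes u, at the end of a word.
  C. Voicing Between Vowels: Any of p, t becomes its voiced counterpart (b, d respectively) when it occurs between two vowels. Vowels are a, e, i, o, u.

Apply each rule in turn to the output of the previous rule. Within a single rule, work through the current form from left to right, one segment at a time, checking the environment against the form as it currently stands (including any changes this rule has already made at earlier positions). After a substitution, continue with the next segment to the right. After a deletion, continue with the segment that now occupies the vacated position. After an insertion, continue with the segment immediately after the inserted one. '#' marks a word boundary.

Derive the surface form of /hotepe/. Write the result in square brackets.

A Progressive Voicing Assimilation: no change — [hotepe]
B Final Vowel Raising: [hotepe] → [hotepi]
C Voicing Between Vowels: [hotepi] → [hodebi]

[hodebi]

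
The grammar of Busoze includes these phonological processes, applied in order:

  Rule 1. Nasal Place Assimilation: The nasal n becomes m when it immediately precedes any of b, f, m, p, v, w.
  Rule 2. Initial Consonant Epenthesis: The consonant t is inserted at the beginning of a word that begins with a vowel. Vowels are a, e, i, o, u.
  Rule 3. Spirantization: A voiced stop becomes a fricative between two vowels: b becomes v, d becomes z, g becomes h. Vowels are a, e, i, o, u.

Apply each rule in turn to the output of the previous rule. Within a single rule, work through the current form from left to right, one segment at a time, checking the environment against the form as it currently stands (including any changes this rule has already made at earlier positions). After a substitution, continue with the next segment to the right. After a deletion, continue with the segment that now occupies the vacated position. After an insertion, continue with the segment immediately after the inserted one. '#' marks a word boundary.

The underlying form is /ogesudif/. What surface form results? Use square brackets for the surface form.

Rule 1 Nasal Place Assimilation: no change — [ogesudif]
Rule 2 Initial Consonant Epenthesis: [ogesudif] → [togesudif]
Rule 3 Spirantization: [togesudif] → [tohesuzif]

[tohesuzif]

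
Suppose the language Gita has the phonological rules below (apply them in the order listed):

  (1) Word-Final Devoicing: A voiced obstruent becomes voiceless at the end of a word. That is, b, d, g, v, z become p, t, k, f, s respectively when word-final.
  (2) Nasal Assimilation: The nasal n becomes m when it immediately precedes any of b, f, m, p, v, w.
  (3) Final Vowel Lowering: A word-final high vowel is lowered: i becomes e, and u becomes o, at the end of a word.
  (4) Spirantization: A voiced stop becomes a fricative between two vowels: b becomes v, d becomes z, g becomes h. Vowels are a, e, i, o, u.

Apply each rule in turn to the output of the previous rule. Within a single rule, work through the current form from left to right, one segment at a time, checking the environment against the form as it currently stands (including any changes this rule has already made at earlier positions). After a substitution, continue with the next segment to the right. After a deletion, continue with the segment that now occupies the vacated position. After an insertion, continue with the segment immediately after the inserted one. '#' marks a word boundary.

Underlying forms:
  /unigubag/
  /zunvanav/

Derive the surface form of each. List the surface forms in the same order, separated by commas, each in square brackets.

/unigubag/:
  (1) Word-Final Devoicing: [unigubag] → [unigubak]
  (2) Nasal Assimilation: no change — [unigubak]
  (3) Final Vowel Lowering: no change — [unigubak]
  (4) Spirantization: [unigubak] → [unihuvak]
/zunvanav/:
  (1) Word-Final Devoicing: [zunvanav] → [zunvanaf]
  (2) Nasal Assimilation: [zunvanaf] → [zumvanaf]
  (3) Final Vowel Lowering: no change — [zumvanaf]
  (4) Spirantization: no change — [zumvanaf]

[unihuvak], [zumvanaf]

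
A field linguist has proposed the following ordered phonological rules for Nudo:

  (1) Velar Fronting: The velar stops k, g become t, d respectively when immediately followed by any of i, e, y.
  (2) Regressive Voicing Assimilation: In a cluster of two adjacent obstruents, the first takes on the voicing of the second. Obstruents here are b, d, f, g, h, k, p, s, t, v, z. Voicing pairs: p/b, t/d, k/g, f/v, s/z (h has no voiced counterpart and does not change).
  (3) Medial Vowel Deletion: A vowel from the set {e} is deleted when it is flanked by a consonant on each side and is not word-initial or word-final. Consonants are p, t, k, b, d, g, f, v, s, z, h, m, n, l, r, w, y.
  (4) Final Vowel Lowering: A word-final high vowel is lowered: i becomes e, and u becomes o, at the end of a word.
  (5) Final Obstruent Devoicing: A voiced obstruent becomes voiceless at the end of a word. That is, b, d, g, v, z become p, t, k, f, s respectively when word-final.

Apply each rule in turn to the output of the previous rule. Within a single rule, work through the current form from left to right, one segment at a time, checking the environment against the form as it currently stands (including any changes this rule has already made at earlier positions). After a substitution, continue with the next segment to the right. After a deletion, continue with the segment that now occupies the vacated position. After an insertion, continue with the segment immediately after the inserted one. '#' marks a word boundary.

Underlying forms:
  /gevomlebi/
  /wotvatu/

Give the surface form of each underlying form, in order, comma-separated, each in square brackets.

/gevomlebi/:
  (1) Velar Fronting: [gevomlebi] → [devomlebi]
  (2) Regressive Voicing Assimilation: no change — [devomlebi]
  (3) Medial Vowel Deletion: [devomlebi] → [dvomlbi]
  (4) Final Vowel Lowering: [dvomlbi] → [dvomlbe]
  (5) Final Obstruent Devoicing: no change — [dvomlbe]
/wotvatu/:
  (1) Velar Fronting: no change — [wotvatu]
  (2) Regressive Voicing Assimilation: [wotvatu] → [wodvatu]
  (3) Medial Vowel Deletion: no change — [wodvatu]
  (4) Final Vowel Lowering: [wodvatu] → [wodvato]
  (5) Final Obstruent Devoicing: no change — [wodvato]

[dvomlbe], [wodvato]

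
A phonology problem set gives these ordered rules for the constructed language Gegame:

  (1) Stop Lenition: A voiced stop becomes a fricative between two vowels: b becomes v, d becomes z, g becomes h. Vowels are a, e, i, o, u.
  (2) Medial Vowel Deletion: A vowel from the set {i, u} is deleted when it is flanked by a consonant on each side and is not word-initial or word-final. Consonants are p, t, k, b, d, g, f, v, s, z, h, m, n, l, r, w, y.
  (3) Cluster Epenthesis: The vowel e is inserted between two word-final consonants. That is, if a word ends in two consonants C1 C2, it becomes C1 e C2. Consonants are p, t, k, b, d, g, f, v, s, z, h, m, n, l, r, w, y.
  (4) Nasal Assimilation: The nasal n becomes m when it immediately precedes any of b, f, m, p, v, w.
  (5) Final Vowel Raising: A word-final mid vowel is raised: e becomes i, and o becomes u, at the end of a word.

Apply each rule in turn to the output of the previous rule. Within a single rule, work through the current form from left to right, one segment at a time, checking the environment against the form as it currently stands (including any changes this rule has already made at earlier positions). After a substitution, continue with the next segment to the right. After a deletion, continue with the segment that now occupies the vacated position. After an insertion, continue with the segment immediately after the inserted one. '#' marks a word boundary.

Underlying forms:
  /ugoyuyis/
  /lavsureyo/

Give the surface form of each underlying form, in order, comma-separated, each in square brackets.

[uhoyyes], [lavsreyu]

/ugoyuyis/:
  (1) Stop Lenition: [ugoyuyis] → [uhoyuyis]
  (2) Medial Vowel Deletion: [uhoyuyis] → [uhoyys]
  (3) Cluster Epenthesis: [uhoyys] → [uhoyyes]
  (4) Nasal Assimilation: no change — [uhoyyes]
  (5) Final Vowel Raising: no change — [uhoyyes]
/lavsureyo/:
  (1) Stop Lenition: no change — [lavsureyo]
  (2) Medial Vowel Deletion: [lavsureyo] → [lavsreyo]
  (3) Cluster Epenthesis: no change — [lavsreyo]
  (4) Nasal Assimilation: no change — [lavsreyo]
  (5) Final Vowel Raising: [lavsreyo] → [lavsreyu]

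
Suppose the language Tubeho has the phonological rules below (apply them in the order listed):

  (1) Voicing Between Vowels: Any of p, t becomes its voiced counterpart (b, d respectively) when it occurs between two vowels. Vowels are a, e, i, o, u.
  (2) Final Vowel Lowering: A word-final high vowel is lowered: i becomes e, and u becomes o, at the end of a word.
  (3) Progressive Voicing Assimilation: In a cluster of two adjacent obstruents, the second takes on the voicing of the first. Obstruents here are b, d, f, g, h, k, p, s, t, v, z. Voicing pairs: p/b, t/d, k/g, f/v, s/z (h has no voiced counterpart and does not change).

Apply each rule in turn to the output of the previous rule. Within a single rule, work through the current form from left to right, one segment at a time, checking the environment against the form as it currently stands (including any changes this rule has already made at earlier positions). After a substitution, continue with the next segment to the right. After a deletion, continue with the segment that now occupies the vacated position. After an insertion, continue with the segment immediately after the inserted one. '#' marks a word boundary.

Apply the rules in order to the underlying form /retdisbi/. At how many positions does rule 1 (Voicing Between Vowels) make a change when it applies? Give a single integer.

0

(1) Voicing Between Vowels: no change — [retdisbi]
(2) Final Vowel Lowering: [retdisbi] → [retdisbe]
(3) Progressive Voicing Assimilation: [retdisbe] → [rettispe]
Rule 1 changed 0 position(s).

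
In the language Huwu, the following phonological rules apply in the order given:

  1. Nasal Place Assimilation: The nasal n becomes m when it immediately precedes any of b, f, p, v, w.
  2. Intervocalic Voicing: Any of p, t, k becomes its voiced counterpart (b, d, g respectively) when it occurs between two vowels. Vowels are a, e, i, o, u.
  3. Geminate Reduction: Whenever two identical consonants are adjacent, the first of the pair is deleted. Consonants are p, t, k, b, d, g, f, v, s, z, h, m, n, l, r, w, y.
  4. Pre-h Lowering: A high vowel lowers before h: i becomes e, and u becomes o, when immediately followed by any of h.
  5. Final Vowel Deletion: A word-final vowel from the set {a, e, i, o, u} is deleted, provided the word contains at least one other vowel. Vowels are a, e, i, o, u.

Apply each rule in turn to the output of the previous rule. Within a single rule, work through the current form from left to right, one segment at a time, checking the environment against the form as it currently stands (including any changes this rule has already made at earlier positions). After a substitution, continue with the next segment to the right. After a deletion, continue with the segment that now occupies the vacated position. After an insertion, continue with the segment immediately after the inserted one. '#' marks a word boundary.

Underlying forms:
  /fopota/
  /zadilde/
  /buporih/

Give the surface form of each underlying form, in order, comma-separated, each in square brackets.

[fobod], [zadild], [buboreh]

/fopota/:
  1 Nasal Place Assimilation: no change — [fopota]
  2 Intervocalic Voicing: [fopota] → [foboda]
  3 Geminate Reduction: no change — [foboda]
  4 Pre-h Lowering: no change — [foboda]
  5 Final Vowel Deletion: [foboda] → [fobod]
/zadilde/:
  1 Nasal Place Assimilation: no change — [zadilde]
  2 Intervocalic Voicing: no change — [zadilde]
  3 Geminate Reduction: no change — [zadilde]
  4 Pre-h Lowering: no change — [zadilde]
  5 Final Vowel Deletion: [zadilde] → [zadild]
/buporih/:
  1 Nasal Place Assimilation: no change — [buporih]
  2 Intervocalic Voicing: [buporih] → [buborih]
  3 Geminate Reduction: no change — [buborih]
  4 Pre-h Lowering: [buborih] → [buboreh]
  5 Final Vowel Deletion: no change — [buboreh]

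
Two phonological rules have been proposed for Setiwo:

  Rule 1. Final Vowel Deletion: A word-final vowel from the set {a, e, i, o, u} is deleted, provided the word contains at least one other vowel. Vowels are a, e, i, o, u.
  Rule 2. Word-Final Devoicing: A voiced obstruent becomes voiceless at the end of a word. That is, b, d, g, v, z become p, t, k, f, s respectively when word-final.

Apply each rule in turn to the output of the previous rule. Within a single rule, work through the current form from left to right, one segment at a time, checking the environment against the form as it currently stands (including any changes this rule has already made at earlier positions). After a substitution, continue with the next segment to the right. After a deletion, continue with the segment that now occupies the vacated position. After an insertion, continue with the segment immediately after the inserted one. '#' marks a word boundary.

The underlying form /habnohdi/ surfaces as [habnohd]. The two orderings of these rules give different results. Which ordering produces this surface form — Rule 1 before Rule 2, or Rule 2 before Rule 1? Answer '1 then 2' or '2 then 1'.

Order 1 then 2:
  1 Final Vowel Deletion: [habnohdi] → [habnohd]
  2 Word-Final Devoicing: [habnohd] → [habnoht]
  result: [habnoht]
Order 2 then 1:
  2 Word-Final Devoicing: no change — [habnohdi]
  1 Final Vowel Deletion: [habnohdi] → [habnohd]
  result: [habnohd]

2 then 1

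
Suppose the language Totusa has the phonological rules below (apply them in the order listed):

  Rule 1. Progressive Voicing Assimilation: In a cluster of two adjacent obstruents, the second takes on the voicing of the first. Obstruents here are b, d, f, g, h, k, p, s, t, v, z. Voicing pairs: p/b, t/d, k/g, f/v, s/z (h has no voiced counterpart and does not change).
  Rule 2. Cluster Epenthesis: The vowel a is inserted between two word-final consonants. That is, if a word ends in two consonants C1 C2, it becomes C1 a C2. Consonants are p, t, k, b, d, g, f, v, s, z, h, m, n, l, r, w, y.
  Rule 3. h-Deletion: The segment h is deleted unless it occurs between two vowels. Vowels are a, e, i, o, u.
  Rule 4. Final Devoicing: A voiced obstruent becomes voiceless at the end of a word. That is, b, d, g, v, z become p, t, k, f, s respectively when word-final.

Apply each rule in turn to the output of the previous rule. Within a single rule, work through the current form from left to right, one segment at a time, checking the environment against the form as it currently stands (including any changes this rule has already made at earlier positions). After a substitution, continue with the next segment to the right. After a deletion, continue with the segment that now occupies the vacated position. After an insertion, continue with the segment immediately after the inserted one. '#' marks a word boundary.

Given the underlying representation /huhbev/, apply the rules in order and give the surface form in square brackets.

Rule 1 Progressive Voicing Assimilation: [huhbev] → [huhpev]
Rule 2 Cluster Epenthesis: no change — [huhpev]
Rule 3 h-Deletion: [huhpev] → [upev]
Rule 4 Final Devoicing: [upev] → [upef]

[upef]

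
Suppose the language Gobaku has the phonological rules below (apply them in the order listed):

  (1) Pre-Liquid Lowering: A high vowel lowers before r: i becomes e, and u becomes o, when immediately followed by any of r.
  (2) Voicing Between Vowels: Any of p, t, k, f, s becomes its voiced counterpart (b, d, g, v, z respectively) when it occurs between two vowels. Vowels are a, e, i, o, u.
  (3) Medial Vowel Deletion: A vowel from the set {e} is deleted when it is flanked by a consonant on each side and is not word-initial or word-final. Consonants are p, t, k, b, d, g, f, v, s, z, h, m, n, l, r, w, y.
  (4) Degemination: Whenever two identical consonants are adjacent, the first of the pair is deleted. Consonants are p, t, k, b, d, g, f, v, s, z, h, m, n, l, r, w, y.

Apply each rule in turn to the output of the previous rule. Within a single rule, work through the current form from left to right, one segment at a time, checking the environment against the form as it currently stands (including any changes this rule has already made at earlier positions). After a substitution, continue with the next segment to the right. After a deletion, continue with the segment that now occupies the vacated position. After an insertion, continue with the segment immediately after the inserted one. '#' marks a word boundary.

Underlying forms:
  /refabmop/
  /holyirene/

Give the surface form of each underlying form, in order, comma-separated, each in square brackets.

[rvabmop], [holyrne]

/refabmop/:
  (1) Pre-Liquid Lowering: no change — [refabmop]
  (2) Voicing Between Vowels: [refabmop] → [revabmop]
  (3) Medial Vowel Deletion: [revabmop] → [rvabmop]
  (4) Degemination: no change — [rvabmop]
/holyirene/:
  (1) Pre-Liquid Lowering: [holyirene] → [holyerene]
  (2) Voicing Between Vowels: no change — [holyerene]
  (3) Medial Vowel Deletion: [holyerene] → [holyrne]
  (4) Degemination: no change — [holyrne]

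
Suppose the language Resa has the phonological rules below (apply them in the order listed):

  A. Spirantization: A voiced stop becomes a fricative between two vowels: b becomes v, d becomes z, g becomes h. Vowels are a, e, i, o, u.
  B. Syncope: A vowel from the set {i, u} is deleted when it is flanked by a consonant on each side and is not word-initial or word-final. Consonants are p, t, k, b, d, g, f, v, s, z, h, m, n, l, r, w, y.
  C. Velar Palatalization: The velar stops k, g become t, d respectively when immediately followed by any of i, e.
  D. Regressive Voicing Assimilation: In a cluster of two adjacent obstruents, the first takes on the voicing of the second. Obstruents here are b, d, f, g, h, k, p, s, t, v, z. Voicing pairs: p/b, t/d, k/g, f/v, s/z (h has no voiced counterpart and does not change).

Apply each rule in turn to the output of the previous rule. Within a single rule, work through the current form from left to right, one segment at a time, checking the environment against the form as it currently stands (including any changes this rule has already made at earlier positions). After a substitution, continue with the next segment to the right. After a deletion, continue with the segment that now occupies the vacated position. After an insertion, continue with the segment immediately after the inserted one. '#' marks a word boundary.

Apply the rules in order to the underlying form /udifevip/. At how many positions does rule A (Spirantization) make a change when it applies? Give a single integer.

1

A Spirantization: [udifevip] → [uzifevip]
B Syncope: [uzifevip] → [uzfevp]
C Velar Palatalization: no change — [uzfevp]
D Regressive Voicing Assimilation: [uzfevp] → [usfefp]
Rule A changed 1 position(s).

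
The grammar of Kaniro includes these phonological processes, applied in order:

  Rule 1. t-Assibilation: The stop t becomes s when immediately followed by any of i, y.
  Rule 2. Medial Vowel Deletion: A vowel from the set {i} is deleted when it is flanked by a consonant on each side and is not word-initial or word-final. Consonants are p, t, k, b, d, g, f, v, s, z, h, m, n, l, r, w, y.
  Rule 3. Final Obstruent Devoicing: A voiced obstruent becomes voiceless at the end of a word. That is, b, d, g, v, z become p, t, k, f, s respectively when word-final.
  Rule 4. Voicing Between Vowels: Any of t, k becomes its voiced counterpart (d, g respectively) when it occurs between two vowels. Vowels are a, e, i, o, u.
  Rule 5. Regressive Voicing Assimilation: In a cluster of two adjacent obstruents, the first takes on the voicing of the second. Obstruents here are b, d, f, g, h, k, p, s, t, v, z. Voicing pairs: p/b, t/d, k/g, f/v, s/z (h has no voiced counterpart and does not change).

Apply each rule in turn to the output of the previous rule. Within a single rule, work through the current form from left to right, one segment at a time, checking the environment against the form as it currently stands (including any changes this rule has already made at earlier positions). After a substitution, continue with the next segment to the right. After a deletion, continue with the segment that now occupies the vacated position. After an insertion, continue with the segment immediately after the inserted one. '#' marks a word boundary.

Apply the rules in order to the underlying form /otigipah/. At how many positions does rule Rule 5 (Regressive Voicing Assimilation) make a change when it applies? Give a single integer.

Rule 1 t-Assibilation: [otigipah] → [osigipah]
Rule 2 Medial Vowel Deletion: [osigipah] → [osgpah]
Rule 3 Final Obstruent Devoicing: no change — [osgpah]
Rule 4 Voicing Between Vowels: no change — [osgpah]
Rule 5 Regressive Voicing Assimilation: [osgpah] → [ozkpah]
Rule Rule 5 changed 2 position(s).

2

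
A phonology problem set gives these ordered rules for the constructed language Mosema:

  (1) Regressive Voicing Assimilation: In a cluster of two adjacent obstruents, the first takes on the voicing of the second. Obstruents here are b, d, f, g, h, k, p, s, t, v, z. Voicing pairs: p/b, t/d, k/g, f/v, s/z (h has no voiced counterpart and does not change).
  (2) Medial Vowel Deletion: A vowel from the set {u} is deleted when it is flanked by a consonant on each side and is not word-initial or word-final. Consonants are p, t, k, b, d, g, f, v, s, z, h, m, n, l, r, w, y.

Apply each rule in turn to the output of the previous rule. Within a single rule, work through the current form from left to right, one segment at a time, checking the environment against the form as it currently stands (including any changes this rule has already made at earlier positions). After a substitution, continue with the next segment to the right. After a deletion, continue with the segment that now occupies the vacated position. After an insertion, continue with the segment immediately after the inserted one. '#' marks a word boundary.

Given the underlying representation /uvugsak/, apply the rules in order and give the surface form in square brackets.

(1) Regressive Voicing Assimilation: [uvugsak] → [uvuksak]
(2) Medial Vowel Deletion: [uvuksak] → [uvksak]

[uvksak]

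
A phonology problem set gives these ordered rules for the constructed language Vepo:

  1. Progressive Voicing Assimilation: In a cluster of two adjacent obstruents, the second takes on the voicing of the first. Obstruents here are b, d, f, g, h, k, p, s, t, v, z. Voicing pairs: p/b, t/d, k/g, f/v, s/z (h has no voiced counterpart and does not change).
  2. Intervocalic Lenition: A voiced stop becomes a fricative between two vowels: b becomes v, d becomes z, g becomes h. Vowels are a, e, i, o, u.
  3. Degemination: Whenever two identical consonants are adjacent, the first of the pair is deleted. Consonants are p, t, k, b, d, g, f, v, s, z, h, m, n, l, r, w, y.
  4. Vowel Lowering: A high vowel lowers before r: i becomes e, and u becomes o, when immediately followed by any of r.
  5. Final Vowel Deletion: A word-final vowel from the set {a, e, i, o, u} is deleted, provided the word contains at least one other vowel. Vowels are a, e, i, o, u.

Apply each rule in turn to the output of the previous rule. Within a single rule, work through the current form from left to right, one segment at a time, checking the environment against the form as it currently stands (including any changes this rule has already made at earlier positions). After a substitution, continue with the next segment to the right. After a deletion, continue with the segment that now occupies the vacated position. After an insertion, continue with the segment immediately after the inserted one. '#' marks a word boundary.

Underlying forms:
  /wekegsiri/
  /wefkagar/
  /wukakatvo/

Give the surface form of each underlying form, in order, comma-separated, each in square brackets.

[wekegzer], [wefkahar], [wukakatf]

/wekegsiri/:
  1 Progressive Voicing Assimilation: [wekegsiri] → [wekegziri]
  2 Intervocalic Lenition: no change — [wekegziri]
  3 Degemination: no change — [wekegziri]
  4 Vowel Lowering: [wekegziri] → [wekegzeri]
  5 Final Vowel Deletion: [wekegzeri] → [wekegzer]
/wefkagar/:
  1 Progressive Voicing Assimilation: no change — [wefkagar]
  2 Intervocalic Lenition: [wefkagar] → [wefkahar]
  3 Degemination: no change — [wefkahar]
  4 Vowel Lowering: no change — [wefkahar]
  5 Final Vowel Deletion: no change — [wefkahar]
/wukakatvo/:
  1 Progressive Voicing Assimilation: [wukakatvo] → [wukakatfo]
  2 Intervocalic Lenition: no change — [wukakatfo]
  3 Degemination: no change — [wukakatfo]
  4 Vowel Lowering: no change — [wukakatfo]
  5 Final Vowel Deletion: [wukakatfo] → [wukakatf]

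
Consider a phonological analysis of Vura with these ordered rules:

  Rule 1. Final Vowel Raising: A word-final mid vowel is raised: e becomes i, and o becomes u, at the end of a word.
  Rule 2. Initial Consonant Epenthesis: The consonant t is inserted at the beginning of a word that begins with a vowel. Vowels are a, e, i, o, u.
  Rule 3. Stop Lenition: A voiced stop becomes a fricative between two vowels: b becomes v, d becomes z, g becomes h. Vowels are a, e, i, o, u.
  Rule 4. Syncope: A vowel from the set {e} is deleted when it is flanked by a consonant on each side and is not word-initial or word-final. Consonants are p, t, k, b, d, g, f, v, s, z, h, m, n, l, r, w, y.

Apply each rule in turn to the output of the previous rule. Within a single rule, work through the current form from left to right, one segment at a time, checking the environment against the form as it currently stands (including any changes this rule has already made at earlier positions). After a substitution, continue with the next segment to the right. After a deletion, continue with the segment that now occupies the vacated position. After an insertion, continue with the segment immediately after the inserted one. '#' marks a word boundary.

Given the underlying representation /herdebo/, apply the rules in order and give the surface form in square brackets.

[hrdvu]

Rule 1 Final Vowel Raising: [herdebo] → [herdebu]
Rule 2 Initial Consonant Epenthesis: no change — [herdebu]
Rule 3 Stop Lenition: [herdebu] → [herdevu]
Rule 4 Syncope: [herdevu] → [hrdvu]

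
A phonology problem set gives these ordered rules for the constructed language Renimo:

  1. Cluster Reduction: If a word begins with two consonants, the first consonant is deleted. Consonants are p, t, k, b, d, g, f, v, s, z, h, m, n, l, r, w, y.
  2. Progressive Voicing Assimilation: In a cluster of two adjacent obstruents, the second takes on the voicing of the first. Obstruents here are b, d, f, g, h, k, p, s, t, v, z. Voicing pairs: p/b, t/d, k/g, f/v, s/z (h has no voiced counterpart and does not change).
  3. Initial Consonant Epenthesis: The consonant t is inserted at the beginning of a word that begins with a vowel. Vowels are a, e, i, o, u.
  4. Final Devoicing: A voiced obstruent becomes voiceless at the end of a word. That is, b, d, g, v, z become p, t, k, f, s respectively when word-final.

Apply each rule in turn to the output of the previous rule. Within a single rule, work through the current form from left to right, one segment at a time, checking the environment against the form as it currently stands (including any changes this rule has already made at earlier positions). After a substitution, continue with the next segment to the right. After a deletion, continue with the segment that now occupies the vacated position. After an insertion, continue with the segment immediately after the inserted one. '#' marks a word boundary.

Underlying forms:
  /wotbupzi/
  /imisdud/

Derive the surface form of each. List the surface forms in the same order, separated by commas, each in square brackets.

[wotpupsi], [timistut]

/wotbupzi/:
  1 Cluster Reduction: no change — [wotbupzi]
  2 Progressive Voicing Assimilation: [wotbupzi] → [wotpupsi]
  3 Initial Consonant Epenthesis: no change — [wotpupsi]
  4 Final Devoicing: no change — [wotpupsi]
/imisdud/:
  1 Cluster Reduction: no change — [imisdud]
  2 Progressive Voicing Assimilation: [imisdud] → [imistud]
  3 Initial Consonant Epenthesis: [imistud] → [timistud]
  4 Final Devoicing: [timistud] → [timistut]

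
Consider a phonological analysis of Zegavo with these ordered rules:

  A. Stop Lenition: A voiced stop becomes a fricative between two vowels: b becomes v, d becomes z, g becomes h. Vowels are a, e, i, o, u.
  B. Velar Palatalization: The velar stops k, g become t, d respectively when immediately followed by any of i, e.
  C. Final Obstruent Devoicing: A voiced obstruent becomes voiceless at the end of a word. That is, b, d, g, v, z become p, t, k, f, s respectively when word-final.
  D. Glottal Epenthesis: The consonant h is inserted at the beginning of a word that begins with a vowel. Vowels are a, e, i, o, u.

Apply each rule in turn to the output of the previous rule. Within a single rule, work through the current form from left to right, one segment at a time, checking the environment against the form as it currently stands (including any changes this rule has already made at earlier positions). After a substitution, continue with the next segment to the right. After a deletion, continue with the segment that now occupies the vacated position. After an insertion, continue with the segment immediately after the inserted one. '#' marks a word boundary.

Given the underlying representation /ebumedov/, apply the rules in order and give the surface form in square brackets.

A Stop Lenition: [ebumedov] → [evumezov]
B Velar Palatalization: no change — [evumezov]
C Final Obstruent Devoicing: [evumezov] → [evumezof]
D Glottal Epenthesis: [evumezof] → [hevumezof]

[hevumezof]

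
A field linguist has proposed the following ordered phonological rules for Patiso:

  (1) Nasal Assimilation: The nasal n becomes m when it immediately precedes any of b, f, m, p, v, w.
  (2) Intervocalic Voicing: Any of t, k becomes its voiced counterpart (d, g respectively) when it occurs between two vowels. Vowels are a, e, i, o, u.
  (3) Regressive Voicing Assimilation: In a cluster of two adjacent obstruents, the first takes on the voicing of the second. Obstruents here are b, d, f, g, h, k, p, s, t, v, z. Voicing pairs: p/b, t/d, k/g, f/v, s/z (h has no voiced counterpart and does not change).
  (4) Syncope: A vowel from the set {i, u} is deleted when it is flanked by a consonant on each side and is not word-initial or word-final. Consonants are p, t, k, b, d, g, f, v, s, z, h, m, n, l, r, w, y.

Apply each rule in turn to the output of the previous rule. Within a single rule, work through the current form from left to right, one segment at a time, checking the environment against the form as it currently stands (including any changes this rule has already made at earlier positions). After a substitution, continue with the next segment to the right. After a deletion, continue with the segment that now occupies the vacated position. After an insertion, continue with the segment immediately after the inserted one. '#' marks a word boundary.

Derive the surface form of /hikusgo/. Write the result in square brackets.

(1) Nasal Assimilation: no change — [hikusgo]
(2) Intervocalic Voicing: [hikusgo] → [higusgo]
(3) Regressive Voicing Assimilation: [higusgo] → [higuzgo]
(4) Syncope: [higuzgo] → [hgzgo]

[hgzgo]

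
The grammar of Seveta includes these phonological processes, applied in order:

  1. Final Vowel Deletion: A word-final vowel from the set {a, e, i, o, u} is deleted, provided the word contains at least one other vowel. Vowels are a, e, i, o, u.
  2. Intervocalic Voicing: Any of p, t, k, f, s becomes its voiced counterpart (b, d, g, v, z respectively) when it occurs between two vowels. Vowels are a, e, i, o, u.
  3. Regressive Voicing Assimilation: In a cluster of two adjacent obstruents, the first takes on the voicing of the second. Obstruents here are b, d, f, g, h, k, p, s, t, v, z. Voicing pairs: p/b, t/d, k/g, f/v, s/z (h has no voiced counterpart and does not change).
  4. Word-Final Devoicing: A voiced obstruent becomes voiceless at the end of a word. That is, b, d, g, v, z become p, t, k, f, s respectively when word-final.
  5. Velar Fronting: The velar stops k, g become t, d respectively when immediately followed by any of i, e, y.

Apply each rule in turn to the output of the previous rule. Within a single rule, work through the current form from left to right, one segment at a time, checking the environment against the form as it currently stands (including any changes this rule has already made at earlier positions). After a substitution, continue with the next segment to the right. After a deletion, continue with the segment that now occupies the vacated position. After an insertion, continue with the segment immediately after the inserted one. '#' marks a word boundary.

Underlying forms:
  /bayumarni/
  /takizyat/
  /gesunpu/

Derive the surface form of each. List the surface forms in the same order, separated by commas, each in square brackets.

[bayumarn], [tadizyat], [dezunp]

/bayumarni/:
  1 Final Vowel Deletion: [bayumarni] → [bayumarn]
  2 Intervocalic Voicing: no change — [bayumarn]
  3 Regressive Voicing Assimilation: no change — [bayumarn]
  4 Word-Final Devoicing: no change — [bayumarn]
  5 Velar Fronting: no change — [bayumarn]
/takizyat/:
  1 Final Vowel Deletion: no change — [takizyat]
  2 Intervocalic Voicing: [takizyat] → [tagizyat]
  3 Regressive Voicing Assimilation: no change — [tagizyat]
  4 Word-Final Devoicing: no change — [tagizyat]
  5 Velar Fronting: [tagizyat] → [tadizyat]
/gesunpu/:
  1 Final Vowel Deletion: [gesunpu] → [gesunp]
  2 Intervocalic Voicing: [gesunp] → [gezunp]
  3 Regressive Voicing Assimilation: no change — [gezunp]
  4 Word-Final Devoicing: no change — [gezunp]
  5 Velar Fronting: [gezunp] → [dezunp]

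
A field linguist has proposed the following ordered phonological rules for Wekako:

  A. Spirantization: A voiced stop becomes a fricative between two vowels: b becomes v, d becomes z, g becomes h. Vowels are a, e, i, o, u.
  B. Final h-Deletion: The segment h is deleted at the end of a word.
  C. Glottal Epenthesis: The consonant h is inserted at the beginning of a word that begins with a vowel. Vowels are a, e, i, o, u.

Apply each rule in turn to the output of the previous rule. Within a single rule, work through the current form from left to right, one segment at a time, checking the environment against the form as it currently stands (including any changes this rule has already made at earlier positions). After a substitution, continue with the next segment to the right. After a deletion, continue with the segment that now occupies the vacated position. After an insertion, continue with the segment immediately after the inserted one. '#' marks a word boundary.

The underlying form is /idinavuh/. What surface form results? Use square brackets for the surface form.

[hizinavu]

A Spirantization: [idinavuh] → [izinavuh]
B Final h-Deletion: [izinavuh] → [izinavu]
C Glottal Epenthesis: [izinavu] → [hizinavu]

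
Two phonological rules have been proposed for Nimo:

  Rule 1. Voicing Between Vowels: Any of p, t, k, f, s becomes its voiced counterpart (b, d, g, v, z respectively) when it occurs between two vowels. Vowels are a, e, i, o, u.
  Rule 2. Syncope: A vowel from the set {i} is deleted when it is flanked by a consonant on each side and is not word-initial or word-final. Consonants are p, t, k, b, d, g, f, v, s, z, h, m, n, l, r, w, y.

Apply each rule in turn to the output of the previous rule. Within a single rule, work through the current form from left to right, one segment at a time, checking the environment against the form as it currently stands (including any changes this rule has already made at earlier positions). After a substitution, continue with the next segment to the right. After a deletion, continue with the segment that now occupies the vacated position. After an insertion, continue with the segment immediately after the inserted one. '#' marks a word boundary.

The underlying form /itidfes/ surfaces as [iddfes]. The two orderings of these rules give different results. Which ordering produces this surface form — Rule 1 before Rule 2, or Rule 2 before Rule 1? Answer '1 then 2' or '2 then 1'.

Order 1 then 2:
  1 Voicing Between Vowels: [itidfes] → [ididfes]
  2 Syncope: [ididfes] → [iddfes]
  result: [iddfes]
Order 2 then 1:
  2 Syncope: [itidfes] → [itdfes]
  1 Voicing Between Vowels: no change — [itdfes]
  result: [itdfes]

1 then 2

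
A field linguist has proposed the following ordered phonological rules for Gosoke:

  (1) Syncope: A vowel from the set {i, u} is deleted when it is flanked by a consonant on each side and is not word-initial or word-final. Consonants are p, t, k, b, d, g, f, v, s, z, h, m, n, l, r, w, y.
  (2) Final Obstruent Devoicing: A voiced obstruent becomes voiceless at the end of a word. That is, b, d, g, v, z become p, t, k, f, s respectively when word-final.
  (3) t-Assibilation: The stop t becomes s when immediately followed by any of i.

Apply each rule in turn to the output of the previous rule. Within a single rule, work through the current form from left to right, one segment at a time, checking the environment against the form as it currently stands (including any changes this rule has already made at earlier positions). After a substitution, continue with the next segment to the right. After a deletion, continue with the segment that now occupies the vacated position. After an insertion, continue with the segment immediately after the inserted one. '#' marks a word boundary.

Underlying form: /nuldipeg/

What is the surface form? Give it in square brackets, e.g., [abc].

(1) Syncope: [nuldipeg] → [nldpeg]
(2) Final Obstruent Devoicing: [nldpeg] → [nldpek]
(3) t-Assibilation: no change — [nldpek]

[nldpek]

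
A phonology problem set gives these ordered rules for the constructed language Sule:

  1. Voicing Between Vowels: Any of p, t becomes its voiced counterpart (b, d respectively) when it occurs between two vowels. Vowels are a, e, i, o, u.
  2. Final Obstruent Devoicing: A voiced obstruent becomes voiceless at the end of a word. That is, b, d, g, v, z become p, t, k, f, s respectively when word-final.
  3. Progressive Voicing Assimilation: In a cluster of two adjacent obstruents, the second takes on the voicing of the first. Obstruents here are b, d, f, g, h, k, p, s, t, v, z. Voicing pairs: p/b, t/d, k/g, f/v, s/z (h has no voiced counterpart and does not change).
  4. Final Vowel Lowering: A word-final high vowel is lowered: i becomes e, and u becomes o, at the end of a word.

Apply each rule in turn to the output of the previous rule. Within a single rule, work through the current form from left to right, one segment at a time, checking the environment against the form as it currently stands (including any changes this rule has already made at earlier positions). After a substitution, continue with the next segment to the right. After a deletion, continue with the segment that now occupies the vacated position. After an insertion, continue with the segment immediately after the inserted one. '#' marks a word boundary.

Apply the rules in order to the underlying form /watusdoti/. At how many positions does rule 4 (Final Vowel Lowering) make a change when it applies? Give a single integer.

1

1 Voicing Between Vowels: [watusdoti] → [wadusdodi]
2 Final Obstruent Devoicing: no change — [wadusdodi]
3 Progressive Voicing Assimilation: [wadusdodi] → [wadustodi]
4 Final Vowel Lowering: [wadustodi] → [wadustode]
Rule 4 changed 1 position(s).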